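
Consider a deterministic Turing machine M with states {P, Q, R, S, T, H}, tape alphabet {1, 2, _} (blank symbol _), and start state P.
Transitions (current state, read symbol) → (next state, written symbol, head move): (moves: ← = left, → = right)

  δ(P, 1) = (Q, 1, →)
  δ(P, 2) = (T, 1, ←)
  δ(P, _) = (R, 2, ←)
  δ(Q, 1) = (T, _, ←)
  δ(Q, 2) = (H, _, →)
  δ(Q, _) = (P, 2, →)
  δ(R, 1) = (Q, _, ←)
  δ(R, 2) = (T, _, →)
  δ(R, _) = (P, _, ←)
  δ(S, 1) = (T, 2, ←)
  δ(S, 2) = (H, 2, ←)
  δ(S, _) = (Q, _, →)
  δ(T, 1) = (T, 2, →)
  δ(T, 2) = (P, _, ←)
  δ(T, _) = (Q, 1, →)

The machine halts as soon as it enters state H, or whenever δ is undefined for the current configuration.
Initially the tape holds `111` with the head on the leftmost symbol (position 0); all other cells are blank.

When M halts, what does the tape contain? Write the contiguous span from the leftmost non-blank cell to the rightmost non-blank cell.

2__2

P | [1]11__   read 1 → write 1, move →, go to Q
Q | 1[1]1__   read 1 → write _, move ←, go to T
T | [1]_1__   read 1 → write 2, move →, go to T
T | 2[_]1__   read _ → write 1, move →, go to Q
Q | 21[1]__   read 1 → write _, move ←, go to T
T | 2[1]___   read 1 → write 2, move →, go to T
T | 22[_]__   read _ → write 1, move →, go to Q
Q | 221[_]_   read _ → write 2, move →, go to P
P | 2212[_]   read _ → write 2, move ←, go to R
R | 221[2]2   read 2 → write _, move →, go to T
T | 221_[2]   read 2 → write _, move ←, go to P
P | 221[_]_   read _ → write 2, move ←, go to R
R | 22[1]2_   read 1 → write _, move ←, go to Q
Q | 2[2]_2_   read 2 → write _, move →, go to H
H | 2_[_]2_
The non-blank tape span at halt is 2__2.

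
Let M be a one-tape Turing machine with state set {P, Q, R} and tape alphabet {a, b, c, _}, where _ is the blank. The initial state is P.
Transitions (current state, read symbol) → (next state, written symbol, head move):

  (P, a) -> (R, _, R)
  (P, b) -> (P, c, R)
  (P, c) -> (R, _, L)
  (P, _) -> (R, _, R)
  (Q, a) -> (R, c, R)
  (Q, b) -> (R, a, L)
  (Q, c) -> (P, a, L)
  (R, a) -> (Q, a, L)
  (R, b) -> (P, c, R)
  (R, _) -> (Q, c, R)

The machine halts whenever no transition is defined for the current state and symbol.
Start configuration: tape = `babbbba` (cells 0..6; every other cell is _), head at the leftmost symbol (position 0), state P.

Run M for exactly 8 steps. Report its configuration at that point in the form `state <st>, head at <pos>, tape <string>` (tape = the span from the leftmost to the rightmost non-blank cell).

state=P head=0 tape=[b]abbbba__   (P,b)→(P,c,R)
state=P head=1 tape=c[a]bbbba__   (P,a)→(R,_,R)
state=R head=2 tape=c_[b]bbba__   (R,b)→(P,c,R)
state=P head=3 tape=c_c[b]bba__   (P,b)→(P,c,R)
state=P head=4 tape=c_cc[b]ba__   (P,b)→(P,c,R)
state=P head=5 tape=c_ccc[b]a__   (P,b)→(P,c,R)
state=P head=6 tape=c_cccc[a]__   (P,a)→(R,_,R)
state=R head=7 tape=c_cccc_[_]_   (R,_)→(Q,c,R)
state=Q head=8 tape=c_cccc_c[_]
After 8 steps: state Q, head at 8, tape c_cccc_c.

state Q, head at 8, tape c_cccc_c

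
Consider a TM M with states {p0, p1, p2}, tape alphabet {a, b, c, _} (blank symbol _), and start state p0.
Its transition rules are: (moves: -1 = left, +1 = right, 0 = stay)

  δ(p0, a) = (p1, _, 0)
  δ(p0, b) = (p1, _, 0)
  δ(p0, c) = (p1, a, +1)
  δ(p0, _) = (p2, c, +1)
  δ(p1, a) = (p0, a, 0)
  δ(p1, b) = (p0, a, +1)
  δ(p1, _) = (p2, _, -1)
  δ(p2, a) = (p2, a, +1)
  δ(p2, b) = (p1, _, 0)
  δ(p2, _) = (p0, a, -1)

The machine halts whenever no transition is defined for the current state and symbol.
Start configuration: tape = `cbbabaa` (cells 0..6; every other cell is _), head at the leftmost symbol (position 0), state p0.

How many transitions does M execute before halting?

18

state=p0 head=0 tape=__[c]bbabaa   (p0,c)→(p1,a,+1)
state=p1 head=1 tape=__a[b]babaa   (p1,b)→(p0,a,+1)
state=p0 head=2 tape=__aa[b]abaa   (p0,b)→(p1,_,0)
state=p1 head=2 tape=__aa[_]abaa   (p1,_)→(p2,_,-1)
state=p2 head=1 tape=__a[a]_abaa   (p2,a)→(p2,a,+1)
state=p2 head=2 tape=__aa[_]abaa   (p2,_)→(p0,a,-1)
state=p0 head=1 tape=__a[a]aabaa   (p0,a)→(p1,_,0)
state=p1 head=1 tape=__a[_]aabaa   (p1,_)→(p2,_,-1)
state=p2 head=0 tape=__[a]_aabaa   (p2,a)→(p2,a,+1)
state=p2 head=1 tape=__a[_]aabaa   (p2,_)→(p0,a,-1)
state=p0 head=0 tape=__[a]aaabaa   (p0,a)→(p1,_,0)
state=p1 head=0 tape=__[_]aaabaa   (p1,_)→(p2,_,-1)
state=p2 head=-1 tape=_[_]_aaabaa   (p2,_)→(p0,a,-1)
state=p0 head=-2 tape=[_]a_aaabaa   (p0,_)→(p2,c,+1)
state=p2 head=-1 tape=c[a]_aaabaa   (p2,a)→(p2,a,+1)
state=p2 head=0 tape=ca[_]aaabaa   (p2,_)→(p0,a,-1)
state=p0 head=-1 tape=c[a]aaaabaa   (p0,a)→(p1,_,0)
state=p1 head=-1 tape=c[_]aaaabaa   (p1,_)→(p2,_,-1)
state=p2 head=-2 tape=[c]_aaaabaa
M halts after 18 transitions.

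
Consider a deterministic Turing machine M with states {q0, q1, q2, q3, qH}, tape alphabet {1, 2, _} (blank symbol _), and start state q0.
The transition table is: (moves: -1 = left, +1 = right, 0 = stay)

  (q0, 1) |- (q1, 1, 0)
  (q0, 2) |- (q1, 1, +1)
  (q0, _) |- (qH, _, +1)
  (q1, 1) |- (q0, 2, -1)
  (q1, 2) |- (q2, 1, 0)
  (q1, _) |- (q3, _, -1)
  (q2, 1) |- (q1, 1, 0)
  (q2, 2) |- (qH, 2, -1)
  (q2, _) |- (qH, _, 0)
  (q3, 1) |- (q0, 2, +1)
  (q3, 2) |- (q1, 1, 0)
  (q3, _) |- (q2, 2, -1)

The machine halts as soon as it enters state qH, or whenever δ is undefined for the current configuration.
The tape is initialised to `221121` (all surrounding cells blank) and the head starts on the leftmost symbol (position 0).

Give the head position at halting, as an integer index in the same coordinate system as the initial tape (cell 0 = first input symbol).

state=q0 head=0 tape=_[2]21121   (q0,2)→(q1,1,+1)
state=q1 head=1 tape=_1[2]1121   (q1,2)→(q2,1,0)
state=q2 head=1 tape=_1[1]1121   (q2,1)→(q1,1,0)
state=q1 head=1 tape=_1[1]1121   (q1,1)→(q0,2,-1)
state=q0 head=0 tape=_[1]21121   (q0,1)→(q1,1,0)
state=q1 head=0 tape=_[1]21121   (q1,1)→(q0,2,-1)
state=q0 head=-1 tape=[_]221121   (q0,_)→(qH,_,+1)
state=qH head=0 tape=_[2]21121
At halt the head is at cell 0.

0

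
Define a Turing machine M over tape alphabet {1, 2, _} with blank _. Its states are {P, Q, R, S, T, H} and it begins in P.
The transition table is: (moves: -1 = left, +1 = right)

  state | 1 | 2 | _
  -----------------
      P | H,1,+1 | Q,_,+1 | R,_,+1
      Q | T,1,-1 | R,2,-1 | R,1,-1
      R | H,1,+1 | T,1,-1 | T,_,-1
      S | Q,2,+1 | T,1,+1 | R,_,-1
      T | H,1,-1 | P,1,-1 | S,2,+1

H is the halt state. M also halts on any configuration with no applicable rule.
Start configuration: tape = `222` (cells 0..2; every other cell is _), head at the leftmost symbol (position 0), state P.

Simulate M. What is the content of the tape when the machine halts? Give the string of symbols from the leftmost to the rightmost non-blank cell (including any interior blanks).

state=P head=0 tape=___[2]22   (P,2)→(Q,_,+1)
state=Q head=1 tape=____[2]2   (Q,2)→(R,2,-1)
state=R head=0 tape=___[_]22   (R,_)→(T,_,-1)
state=T head=-1 tape=__[_]_22   (T,_)→(S,2,+1)
state=S head=0 tape=__2[_]22   (S,_)→(R,_,-1)
state=R head=-1 tape=__[2]_22   (R,2)→(T,1,-1)
state=T head=-2 tape=_[_]1_22   (T,_)→(S,2,+1)
state=S head=-1 tape=_2[1]_22   (S,1)→(Q,2,+1)
state=Q head=0 tape=_22[_]22   (Q,_)→(R,1,-1)
state=R head=-1 tape=_2[2]122   (R,2)→(T,1,-1)
state=T head=-2 tape=_[2]1122   (T,2)→(P,1,-1)
state=P head=-3 tape=[_]11122   (P,_)→(R,_,+1)
state=R head=-2 tape=_[1]1122   (R,1)→(H,1,+1)
state=H head=-1 tape=_1[1]122
The non-blank tape span at halt is 11122.

11122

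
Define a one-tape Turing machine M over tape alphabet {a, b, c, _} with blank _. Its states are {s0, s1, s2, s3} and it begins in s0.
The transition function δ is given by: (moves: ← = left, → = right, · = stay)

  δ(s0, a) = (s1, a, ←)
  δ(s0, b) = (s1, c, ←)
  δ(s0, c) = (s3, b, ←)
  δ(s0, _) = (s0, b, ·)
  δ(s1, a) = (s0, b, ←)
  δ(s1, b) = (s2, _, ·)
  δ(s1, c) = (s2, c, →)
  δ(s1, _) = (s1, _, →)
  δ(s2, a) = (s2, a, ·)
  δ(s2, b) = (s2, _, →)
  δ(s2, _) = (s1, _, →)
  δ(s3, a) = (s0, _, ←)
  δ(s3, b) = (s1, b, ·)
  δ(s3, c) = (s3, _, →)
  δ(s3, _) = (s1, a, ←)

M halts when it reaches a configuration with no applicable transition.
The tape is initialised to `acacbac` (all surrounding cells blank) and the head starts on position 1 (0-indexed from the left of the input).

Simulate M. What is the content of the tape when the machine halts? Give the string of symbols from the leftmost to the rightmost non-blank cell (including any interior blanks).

c_c_cbac

s0 | __a[c]acbac   read c → write b, move ←, go to s3
s3 | __[a]bacbac   read a → write _, move ←, go to s0
s0 | _[_]_bacbac   read _ → write b, move ·, go to s0
s0 | _[b]_bacbac   read b → write c, move ←, go to s1
s1 | [_]c_bacbac   read _ → write _, move →, go to s1
s1 | _[c]_bacbac   read c → write c, move →, go to s2
s2 | _c[_]bacbac   read _ → write _, move →, go to s1
s1 | _c_[b]acbac   read b → write _, move ·, go to s2
s2 | _c_[_]acbac   read _ → write _, move →, go to s1
s1 | _c__[a]cbac   read a → write b, move ←, go to s0
s0 | _c_[_]bcbac   read _ → write b, move ·, go to s0
s0 | _c_[b]bcbac   read b → write c, move ←, go to s1
s1 | _c[_]cbcbac   read _ → write _, move →, go to s1
s1 | _c_[c]bcbac   read c → write c, move →, go to s2
s2 | _c_c[b]cbac   read b → write _, move →, go to s2
s2 | _c_c_[c]bac
The non-blank tape span at halt is c_c_cbac.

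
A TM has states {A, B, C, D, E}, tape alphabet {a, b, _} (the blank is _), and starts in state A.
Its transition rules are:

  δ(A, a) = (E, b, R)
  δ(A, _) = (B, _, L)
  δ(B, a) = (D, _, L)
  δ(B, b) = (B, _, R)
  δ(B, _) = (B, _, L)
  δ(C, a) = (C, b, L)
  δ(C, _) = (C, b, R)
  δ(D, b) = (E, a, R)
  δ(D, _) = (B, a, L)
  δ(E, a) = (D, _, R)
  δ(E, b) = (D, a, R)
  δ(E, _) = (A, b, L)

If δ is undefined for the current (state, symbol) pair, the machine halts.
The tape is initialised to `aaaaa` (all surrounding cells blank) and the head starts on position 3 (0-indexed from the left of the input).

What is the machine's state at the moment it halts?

D

state=A head=3 tape=aaa[a]a_   (A,a)→(E,b,R)
state=E head=4 tape=aaab[a]_   (E,a)→(D,_,R)
state=D head=5 tape=aaab_[_]   (D,_)→(B,a,L)
state=B head=4 tape=aaab[_]a   (B,_)→(B,_,L)
state=B head=3 tape=aaa[b]_a   (B,b)→(B,_,R)
state=B head=4 tape=aaa_[_]a   (B,_)→(B,_,L)
state=B head=3 tape=aaa[_]_a   (B,_)→(B,_,L)
state=B head=2 tape=aa[a]__a   (B,a)→(D,_,L)
state=D head=1 tape=a[a]___a
No transition is defined for (D, a); M halts in state D.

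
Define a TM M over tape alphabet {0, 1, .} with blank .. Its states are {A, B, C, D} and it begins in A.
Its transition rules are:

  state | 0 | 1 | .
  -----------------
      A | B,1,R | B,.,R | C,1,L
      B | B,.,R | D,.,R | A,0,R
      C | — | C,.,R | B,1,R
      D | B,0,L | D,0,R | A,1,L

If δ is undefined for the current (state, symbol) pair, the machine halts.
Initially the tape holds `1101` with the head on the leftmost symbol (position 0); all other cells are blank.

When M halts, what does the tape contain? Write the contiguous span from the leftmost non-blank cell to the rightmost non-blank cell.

A | [1]101....   read 1 → write ., move R, go to B
B | .[1]01....   read 1 → write ., move R, go to D
D | ..[0]1....   read 0 → write 0, move L, go to B
B | .[.]01....   read . → write 0, move R, go to A
A | .0[0]1....   read 0 → write 1, move R, go to B
B | .01[1]....   read 1 → write ., move R, go to D
D | .01.[.]...   read . → write 1, move L, go to A
A | .01[.]1...   read . → write 1, move L, go to C
C | .0[1]11...   read 1 → write ., move R, go to C
C | .0.[1]1...   read 1 → write ., move R, go to C
C | .0..[1]...   read 1 → write ., move R, go to C
C | .0...[.]..   read . → write 1, move R, go to B
B | .0...1[.].   read . → write 0, move R, go to A
A | .0...10[.]   read . → write 1, move L, go to C
C | .0...1[0]1
The non-blank tape span at halt is 0...101.

0...101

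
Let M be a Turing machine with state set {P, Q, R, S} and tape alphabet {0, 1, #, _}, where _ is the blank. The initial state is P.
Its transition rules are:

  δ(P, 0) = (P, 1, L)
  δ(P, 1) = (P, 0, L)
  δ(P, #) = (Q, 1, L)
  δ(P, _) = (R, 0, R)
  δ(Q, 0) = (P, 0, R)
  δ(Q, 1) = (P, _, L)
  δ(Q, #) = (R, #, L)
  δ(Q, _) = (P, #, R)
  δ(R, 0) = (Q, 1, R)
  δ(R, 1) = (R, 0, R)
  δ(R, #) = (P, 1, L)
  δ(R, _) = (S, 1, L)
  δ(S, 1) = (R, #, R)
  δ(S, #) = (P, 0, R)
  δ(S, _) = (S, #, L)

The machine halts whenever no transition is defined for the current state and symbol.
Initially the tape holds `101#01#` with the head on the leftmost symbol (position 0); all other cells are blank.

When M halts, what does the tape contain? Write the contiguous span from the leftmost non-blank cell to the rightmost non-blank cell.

P | ____[1]01#01#   read 1 → write 0, move L, go to P
P | ___[_]001#01#   read _ → write 0, move R, go to R
R | ___0[0]01#01#   read 0 → write 1, move R, go to Q
Q | ___01[0]1#01#   read 0 → write 0, move R, go to P
P | ___010[1]#01#   read 1 → write 0, move L, go to P
P | ___01[0]0#01#   read 0 → write 1, move L, go to P
P | ___0[1]10#01#   read 1 → write 0, move L, go to P
P | ___[0]010#01#   read 0 → write 1, move L, go to P
P | __[_]1010#01#   read _ → write 0, move R, go to R
R | __0[1]010#01#   read 1 → write 0, move R, go to R
R | __00[0]10#01#   read 0 → write 1, move R, go to Q
Q | __001[1]0#01#   read 1 → write _, move L, go to P
P | __00[1]_0#01#   read 1 → write 0, move L, go to P
P | __0[0]0_0#01#   read 0 → write 1, move L, go to P
P | __[0]10_0#01#   read 0 → write 1, move L, go to P
P | _[_]110_0#01#   read _ → write 0, move R, go to R
R | _0[1]10_0#01#   read 1 → write 0, move R, go to R
R | _00[1]0_0#01#   read 1 → write 0, move R, go to R
R | _000[0]_0#01#   read 0 → write 1, move R, go to Q
Q | _0001[_]0#01#   read _ → write #, move R, go to P
P | _0001#[0]#01#   read 0 → write 1, move L, go to P
P | _0001[#]1#01#   read # → write 1, move L, go to Q
Q | _000[1]11#01#   read 1 → write _, move L, go to P
P | _00[0]_11#01#   read 0 → write 1, move L, go to P
P | _0[0]1_11#01#   read 0 → write 1, move L, go to P
P | _[0]11_11#01#   read 0 → write 1, move L, go to P
P | [_]111_11#01#   read _ → write 0, move R, go to R
R | 0[1]11_11#01#   read 1 → write 0, move R, go to R
R | 00[1]1_11#01#   read 1 → write 0, move R, go to R
R | 000[1]_11#01#   read 1 → write 0, move R, go to R
R | 0000[_]11#01#   read _ → write 1, move L, go to S
S | 000[0]111#01#
The non-blank tape span at halt is 0000111#01#.

0000111#01#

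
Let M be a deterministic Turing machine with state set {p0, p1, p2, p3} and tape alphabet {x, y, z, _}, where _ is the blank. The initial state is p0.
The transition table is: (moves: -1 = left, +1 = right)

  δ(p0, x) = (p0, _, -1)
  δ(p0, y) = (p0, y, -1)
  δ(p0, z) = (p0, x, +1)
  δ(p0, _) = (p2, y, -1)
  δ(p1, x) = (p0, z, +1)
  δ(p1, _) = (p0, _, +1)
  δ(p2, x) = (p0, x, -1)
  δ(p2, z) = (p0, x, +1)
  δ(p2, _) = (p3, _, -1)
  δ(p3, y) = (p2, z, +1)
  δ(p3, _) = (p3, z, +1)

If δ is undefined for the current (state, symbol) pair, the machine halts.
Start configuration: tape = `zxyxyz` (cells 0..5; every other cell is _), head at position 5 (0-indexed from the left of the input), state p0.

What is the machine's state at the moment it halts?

p3

state=p0 head=5 tape=______zxyxy[z]_   (p0,z)→(p0,x,+1)
state=p0 head=6 tape=______zxyxyx[_]   (p0,_)→(p2,y,-1)
state=p2 head=5 tape=______zxyxy[x]y   (p2,x)→(p0,x,-1)
state=p0 head=4 tape=______zxyx[y]xy   (p0,y)→(p0,y,-1)
state=p0 head=3 tape=______zxy[x]yxy   (p0,x)→(p0,_,-1)
state=p0 head=2 tape=______zx[y]_yxy   (p0,y)→(p0,y,-1)
state=p0 head=1 tape=______z[x]y_yxy   (p0,x)→(p0,_,-1)
state=p0 head=0 tape=______[z]_y_yxy   (p0,z)→(p0,x,+1)
state=p0 head=1 tape=______x[_]y_yxy   (p0,_)→(p2,y,-1)
state=p2 head=0 tape=______[x]yy_yxy   (p2,x)→(p0,x,-1)
state=p0 head=-1 tape=_____[_]xyy_yxy   (p0,_)→(p2,y,-1)
state=p2 head=-2 tape=____[_]yxyy_yxy   (p2,_)→(p3,_,-1)
state=p3 head=-3 tape=___[_]_yxyy_yxy   (p3,_)→(p3,z,+1)
state=p3 head=-2 tape=___z[_]yxyy_yxy   (p3,_)→(p3,z,+1)
state=p3 head=-1 tape=___zz[y]xyy_yxy   (p3,y)→(p2,z,+1)
state=p2 head=0 tape=___zzz[x]yy_yxy   (p2,x)→(p0,x,-1)
state=p0 head=-1 tape=___zz[z]xyy_yxy   (p0,z)→(p0,x,+1)
state=p0 head=0 tape=___zzx[x]yy_yxy   (p0,x)→(p0,_,-1)
state=p0 head=-1 tape=___zz[x]_yy_yxy   (p0,x)→(p0,_,-1)
state=p0 head=-2 tape=___z[z]__yy_yxy   (p0,z)→(p0,x,+1)
state=p0 head=-1 tape=___zx[_]_yy_yxy   (p0,_)→(p2,y,-1)
state=p2 head=-2 tape=___z[x]y_yy_yxy   (p2,x)→(p0,x,-1)
state=p0 head=-3 tape=___[z]xy_yy_yxy   (p0,z)→(p0,x,+1)
state=p0 head=-2 tape=___x[x]y_yy_yxy   (p0,x)→(p0,_,-1)
state=p0 head=-3 tape=___[x]_y_yy_yxy   (p0,x)→(p0,_,-1)
state=p0 head=-4 tape=__[_]__y_yy_yxy   (p0,_)→(p2,y,-1)
state=p2 head=-5 tape=_[_]y__y_yy_yxy   (p2,_)→(p3,_,-1)
state=p3 head=-6 tape=[_]_y__y_yy_yxy   (p3,_)→(p3,z,+1)
state=p3 head=-5 tape=z[_]y__y_yy_yxy   (p3,_)→(p3,z,+1)
state=p3 head=-4 tape=zz[y]__y_yy_yxy   (p3,y)→(p2,z,+1)
state=p2 head=-3 tape=zzz[_]_y_yy_yxy   (p2,_)→(p3,_,-1)
state=p3 head=-4 tape=zz[z]__y_yy_yxy
No transition is defined for (p3, z); M halts in state p3.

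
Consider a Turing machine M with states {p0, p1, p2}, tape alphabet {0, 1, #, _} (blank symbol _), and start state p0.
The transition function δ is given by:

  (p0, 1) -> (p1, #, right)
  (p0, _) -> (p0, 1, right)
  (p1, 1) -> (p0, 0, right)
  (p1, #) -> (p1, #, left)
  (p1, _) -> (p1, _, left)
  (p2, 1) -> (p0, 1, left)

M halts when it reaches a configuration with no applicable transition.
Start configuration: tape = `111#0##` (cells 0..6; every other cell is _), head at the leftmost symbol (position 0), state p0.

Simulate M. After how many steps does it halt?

state=p0 head=0 tape=[1]11#0##   (p0,1)→(p1,#,right)
state=p1 head=1 tape=#[1]1#0##   (p1,1)→(p0,0,right)
state=p0 head=2 tape=#0[1]#0##   (p0,1)→(p1,#,right)
state=p1 head=3 tape=#0#[#]0##   (p1,#)→(p1,#,left)
state=p1 head=2 tape=#0[#]#0##   (p1,#)→(p1,#,left)
state=p1 head=1 tape=#[0]##0##
M halts after 5 transitions.

5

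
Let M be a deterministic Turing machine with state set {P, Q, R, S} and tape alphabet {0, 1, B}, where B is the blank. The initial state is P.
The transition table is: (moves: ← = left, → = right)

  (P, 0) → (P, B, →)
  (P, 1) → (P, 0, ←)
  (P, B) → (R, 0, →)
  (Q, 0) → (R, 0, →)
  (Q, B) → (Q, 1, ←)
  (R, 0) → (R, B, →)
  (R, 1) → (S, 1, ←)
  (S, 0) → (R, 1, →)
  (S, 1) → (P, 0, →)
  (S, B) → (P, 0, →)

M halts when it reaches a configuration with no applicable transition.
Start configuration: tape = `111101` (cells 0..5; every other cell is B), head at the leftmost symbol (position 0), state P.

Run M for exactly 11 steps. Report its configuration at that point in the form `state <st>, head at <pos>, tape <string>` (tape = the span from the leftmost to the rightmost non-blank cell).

P | B[1]11101   read 1 → write 0, move ←, go to P
P | [B]011101   read B → write 0, move →, go to R
R | 0[0]11101   read 0 → write B, move →, go to R
R | 0B[1]1101   read 1 → write 1, move ←, go to S
S | 0[B]11101   read B → write 0, move →, go to P
P | 00[1]1101   read 1 → write 0, move ←, go to P
P | 0[0]01101   read 0 → write B, move →, go to P
P | 0B[0]1101   read 0 → write B, move →, go to P
P | 0BB[1]101   read 1 → write 0, move ←, go to P
P | 0B[B]0101   read B → write 0, move →, go to R
R | 0B0[0]101   read 0 → write B, move →, go to R
R | 0B0B[1]01
After 11 steps: state R, head at 3, tape 0B0B101.

state R, head at 3, tape 0B0B101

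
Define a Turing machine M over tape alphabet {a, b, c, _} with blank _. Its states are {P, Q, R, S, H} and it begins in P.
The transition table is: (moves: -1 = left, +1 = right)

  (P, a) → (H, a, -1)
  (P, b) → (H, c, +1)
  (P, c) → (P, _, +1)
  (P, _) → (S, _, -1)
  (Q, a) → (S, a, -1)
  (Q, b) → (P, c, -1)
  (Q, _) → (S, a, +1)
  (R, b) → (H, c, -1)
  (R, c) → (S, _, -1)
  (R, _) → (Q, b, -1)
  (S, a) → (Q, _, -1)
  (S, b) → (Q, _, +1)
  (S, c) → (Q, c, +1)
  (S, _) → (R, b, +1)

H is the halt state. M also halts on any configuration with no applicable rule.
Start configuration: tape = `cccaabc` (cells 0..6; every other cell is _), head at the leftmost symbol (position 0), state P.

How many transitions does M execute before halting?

4

state=P head=0 tape=[c]ccaabc   (P,c)→(P,_,+1)
state=P head=1 tape=_[c]caabc   (P,c)→(P,_,+1)
state=P head=2 tape=__[c]aabc   (P,c)→(P,_,+1)
state=P head=3 tape=___[a]abc   (P,a)→(H,a,-1)
state=H head=2 tape=__[_]aabc
M halts after 4 transitions.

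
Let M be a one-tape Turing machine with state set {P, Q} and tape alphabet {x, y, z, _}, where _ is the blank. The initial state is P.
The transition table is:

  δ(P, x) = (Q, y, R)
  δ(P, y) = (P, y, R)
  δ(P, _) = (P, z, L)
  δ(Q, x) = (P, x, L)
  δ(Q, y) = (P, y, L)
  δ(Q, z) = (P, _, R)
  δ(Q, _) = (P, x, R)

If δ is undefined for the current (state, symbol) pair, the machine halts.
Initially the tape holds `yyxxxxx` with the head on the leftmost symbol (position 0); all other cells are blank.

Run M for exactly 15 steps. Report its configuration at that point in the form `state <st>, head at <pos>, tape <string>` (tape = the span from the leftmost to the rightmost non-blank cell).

state Q, head at 7, tape yyyyyyy

P | [y]yxxxxx_   read y → write y, move R, go to P
P | y[y]xxxxx_   read y → write y, move R, go to P
P | yy[x]xxxx_   read x → write y, move R, go to Q
Q | yyy[x]xxx_   read x → write x, move L, go to P
P | yy[y]xxxx_   read y → write y, move R, go to P
P | yyy[x]xxx_   read x → write y, move R, go to Q
Q | yyyy[x]xx_   read x → write x, move L, go to P
P | yyy[y]xxx_   read y → write y, move R, go to P
P | yyyy[x]xx_   read x → write y, move R, go to Q
Q | yyyyy[x]x_   read x → write x, move L, go to P
P | yyyy[y]xx_   read y → write y, move R, go to P
P | yyyyy[x]x_   read x → write y, move R, go to Q
Q | yyyyyy[x]_   read x → write x, move L, go to P
P | yyyyy[y]x_   read y → write y, move R, go to P
P | yyyyyy[x]_   read x → write y, move R, go to Q
Q | yyyyyyy[_]
After 15 steps: state Q, head at 7, tape yyyyyyy.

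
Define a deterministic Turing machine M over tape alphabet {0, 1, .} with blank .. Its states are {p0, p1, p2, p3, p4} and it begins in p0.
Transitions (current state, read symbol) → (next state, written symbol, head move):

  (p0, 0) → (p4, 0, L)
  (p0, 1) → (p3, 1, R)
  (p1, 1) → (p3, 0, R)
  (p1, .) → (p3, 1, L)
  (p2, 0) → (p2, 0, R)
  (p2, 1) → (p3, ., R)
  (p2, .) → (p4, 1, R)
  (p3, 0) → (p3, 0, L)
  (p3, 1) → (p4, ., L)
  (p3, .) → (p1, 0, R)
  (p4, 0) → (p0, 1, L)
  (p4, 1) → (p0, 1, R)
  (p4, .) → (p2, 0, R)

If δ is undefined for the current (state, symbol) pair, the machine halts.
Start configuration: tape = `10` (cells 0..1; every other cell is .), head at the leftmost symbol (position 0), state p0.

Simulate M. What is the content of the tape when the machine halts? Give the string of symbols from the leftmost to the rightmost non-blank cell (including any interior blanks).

state=p0 head=0 tape=.[1]0   (p0,1)→(p3,1,R)
state=p3 head=1 tape=.1[0]   (p3,0)→(p3,0,L)
state=p3 head=0 tape=.[1]0   (p3,1)→(p4,.,L)
state=p4 head=-1 tape=[.].0   (p4,.)→(p2,0,R)
state=p2 head=0 tape=0[.]0   (p2,.)→(p4,1,R)
state=p4 head=1 tape=01[0]   (p4,0)→(p0,1,L)
state=p0 head=0 tape=0[1]1   (p0,1)→(p3,1,R)
state=p3 head=1 tape=01[1]   (p3,1)→(p4,.,L)
state=p4 head=0 tape=0[1].   (p4,1)→(p0,1,R)
state=p0 head=1 tape=01[.]
The non-blank tape span at halt is 01.

01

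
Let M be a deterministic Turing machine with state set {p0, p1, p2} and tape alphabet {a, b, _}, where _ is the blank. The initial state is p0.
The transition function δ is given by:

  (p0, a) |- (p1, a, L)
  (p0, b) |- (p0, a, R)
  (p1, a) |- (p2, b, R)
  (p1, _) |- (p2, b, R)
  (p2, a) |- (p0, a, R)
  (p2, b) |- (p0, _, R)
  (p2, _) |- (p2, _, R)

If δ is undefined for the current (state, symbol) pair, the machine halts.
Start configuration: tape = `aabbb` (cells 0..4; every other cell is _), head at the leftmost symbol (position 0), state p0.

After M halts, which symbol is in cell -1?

b

state=p0 head=0 tape=_[a]abbb_   (p0,a)→(p1,a,L)
state=p1 head=-1 tape=[_]aabbb_   (p1,_)→(p2,b,R)
state=p2 head=0 tape=b[a]abbb_   (p2,a)→(p0,a,R)
state=p0 head=1 tape=ba[a]bbb_   (p0,a)→(p1,a,L)
state=p1 head=0 tape=b[a]abbb_   (p1,a)→(p2,b,R)
state=p2 head=1 tape=bb[a]bbb_   (p2,a)→(p0,a,R)
state=p0 head=2 tape=bba[b]bb_   (p0,b)→(p0,a,R)
state=p0 head=3 tape=bbaa[b]b_   (p0,b)→(p0,a,R)
state=p0 head=4 tape=bbaaa[b]_   (p0,b)→(p0,a,R)
state=p0 head=5 tape=bbaaaa[_]
Cell -1 holds b when M halts.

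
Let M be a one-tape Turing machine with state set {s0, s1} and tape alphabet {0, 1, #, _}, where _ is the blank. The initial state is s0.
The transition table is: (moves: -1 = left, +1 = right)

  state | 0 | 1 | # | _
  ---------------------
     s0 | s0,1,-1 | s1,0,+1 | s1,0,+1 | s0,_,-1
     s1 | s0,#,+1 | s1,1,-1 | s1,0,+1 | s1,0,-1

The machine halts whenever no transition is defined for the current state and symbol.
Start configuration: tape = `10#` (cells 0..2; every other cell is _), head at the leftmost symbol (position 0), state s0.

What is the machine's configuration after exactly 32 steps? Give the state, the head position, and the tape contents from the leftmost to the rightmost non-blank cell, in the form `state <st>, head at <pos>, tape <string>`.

s0 | [1]0#_____   read 1 → write 0, move +1, go to s1
s1 | 0[0]#_____   read 0 → write #, move +1, go to s0
s0 | 0#[#]_____   read # → write 0, move +1, go to s1
s1 | 0#0[_]____   read _ → write 0, move -1, go to s1
s1 | 0#[0]0____   read 0 → write #, move +1, go to s0
s0 | 0##[0]____   read 0 → write 1, move -1, go to s0
s0 | 0#[#]1____   read # → write 0, move +1, go to s1
s1 | 0#0[1]____   read 1 → write 1, move -1, go to s1
s1 | 0#[0]1____   read 0 → write #, move +1, go to s0
s0 | 0##[1]____   read 1 → write 0, move +1, go to s1
s1 | 0##0[_]___   read _ → write 0, move -1, go to s1
s1 | 0##[0]0___   read 0 → write #, move +1, go to s0
s0 | 0###[0]___   read 0 → write 1, move -1, go to s0
s0 | 0##[#]1___   read # → write 0, move +1, go to s1
s1 | 0##0[1]___   read 1 → write 1, move -1, go to s1
s1 | 0##[0]1___   read 0 → write #, move +1, go to s0
s0 | 0###[1]___   read 1 → write 0, move +1, go to s1
s1 | 0###0[_]__   read _ → write 0, move -1, go to s1
s1 | 0###[0]0__   read 0 → write #, move +1, go to s0
s0 | 0####[0]__   read 0 → write 1, move -1, go to s0
s0 | 0###[#]1__   read # → write 0, move +1, go to s1
s1 | 0###0[1]__   read 1 → write 1, move -1, go to s1
s1 | 0###[0]1__   read 0 → write #, move +1, go to s0
s0 | 0####[1]__   read 1 → write 0, move +1, go to s1
s1 | 0####0[_]_   read _ → write 0, move -1, go to s1
s1 | 0####[0]0_   read 0 → write #, move +1, go to s0
s0 | 0#####[0]_   read 0 → write 1, move -1, go to s0
s0 | 0####[#]1_   read # → write 0, move +1, go to s1
s1 | 0####0[1]_   read 1 → write 1, move -1, go to s1
s1 | 0####[0]1_   read 0 → write #, move +1, go to s0
s0 | 0#####[1]_   read 1 → write 0, move +1, go to s1
s1 | 0#####0[_]   read _ → write 0, move -1, go to s1
s1 | 0#####[0]0
After 32 steps: state s1, head at 6, tape 0#####00.

state s1, head at 6, tape 0#####00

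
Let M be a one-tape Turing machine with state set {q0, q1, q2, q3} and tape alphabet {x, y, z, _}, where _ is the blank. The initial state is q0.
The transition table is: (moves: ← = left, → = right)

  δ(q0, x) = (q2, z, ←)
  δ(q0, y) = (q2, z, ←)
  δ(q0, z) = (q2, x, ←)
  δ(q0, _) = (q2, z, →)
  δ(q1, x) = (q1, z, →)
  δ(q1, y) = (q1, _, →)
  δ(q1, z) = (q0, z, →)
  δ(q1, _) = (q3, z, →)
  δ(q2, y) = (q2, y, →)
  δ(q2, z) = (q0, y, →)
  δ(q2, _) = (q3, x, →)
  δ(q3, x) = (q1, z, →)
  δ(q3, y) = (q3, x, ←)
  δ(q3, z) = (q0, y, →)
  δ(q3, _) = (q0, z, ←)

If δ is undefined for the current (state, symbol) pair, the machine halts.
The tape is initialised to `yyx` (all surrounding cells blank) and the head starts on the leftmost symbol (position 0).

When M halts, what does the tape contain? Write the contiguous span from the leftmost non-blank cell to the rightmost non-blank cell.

q0 | _[y]yx___   read y → write z, move ←, go to q2
q2 | [_]zyx___   read _ → write x, move →, go to q3
q3 | x[z]yx___   read z → write y, move →, go to q0
q0 | xy[y]x___   read y → write z, move ←, go to q2
q2 | x[y]zx___   read y → write y, move →, go to q2
q2 | xy[z]x___   read z → write y, move →, go to q0
q0 | xyy[x]___   read x → write z, move ←, go to q2
q2 | xy[y]z___   read y → write y, move →, go to q2
q2 | xyy[z]___   read z → write y, move →, go to q0
q0 | xyyy[_]__   read _ → write z, move →, go to q2
q2 | xyyyz[_]_   read _ → write x, move →, go to q3
q3 | xyyyzx[_]   read _ → write z, move ←, go to q0
q0 | xyyyz[x]z   read x → write z, move ←, go to q2
q2 | xyyy[z]zz   read z → write y, move →, go to q0
q0 | xyyyy[z]z   read z → write x, move ←, go to q2
q2 | xyyy[y]xz   read y → write y, move →, go to q2
q2 | xyyyy[x]z
The non-blank tape span at halt is xyyyyxz.

xyyyyxz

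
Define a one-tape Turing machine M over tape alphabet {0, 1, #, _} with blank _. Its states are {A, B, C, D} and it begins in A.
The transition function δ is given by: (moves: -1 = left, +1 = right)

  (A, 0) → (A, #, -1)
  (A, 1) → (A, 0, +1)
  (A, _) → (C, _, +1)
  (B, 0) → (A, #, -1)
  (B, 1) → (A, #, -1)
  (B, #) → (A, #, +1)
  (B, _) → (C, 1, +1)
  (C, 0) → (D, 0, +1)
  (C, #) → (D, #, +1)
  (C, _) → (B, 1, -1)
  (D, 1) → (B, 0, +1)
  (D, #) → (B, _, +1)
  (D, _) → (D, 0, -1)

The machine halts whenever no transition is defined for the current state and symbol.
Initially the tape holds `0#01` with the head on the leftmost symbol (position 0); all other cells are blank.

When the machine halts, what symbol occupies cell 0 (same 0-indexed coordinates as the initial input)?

#

state=A head=0 tape=_[0]#01__   (A,0)→(A,#,-1)
state=A head=-1 tape=[_]##01__   (A,_)→(C,_,+1)
state=C head=0 tape=_[#]#01__   (C,#)→(D,#,+1)
state=D head=1 tape=_#[#]01__   (D,#)→(B,_,+1)
state=B head=2 tape=_#_[0]1__   (B,0)→(A,#,-1)
state=A head=1 tape=_#[_]#1__   (A,_)→(C,_,+1)
state=C head=2 tape=_#_[#]1__   (C,#)→(D,#,+1)
state=D head=3 tape=_#_#[1]__   (D,1)→(B,0,+1)
state=B head=4 tape=_#_#0[_]_   (B,_)→(C,1,+1)
state=C head=5 tape=_#_#01[_]   (C,_)→(B,1,-1)
state=B head=4 tape=_#_#0[1]1   (B,1)→(A,#,-1)
state=A head=3 tape=_#_#[0]#1   (A,0)→(A,#,-1)
state=A head=2 tape=_#_[#]##1
Cell 0 holds # when M halts.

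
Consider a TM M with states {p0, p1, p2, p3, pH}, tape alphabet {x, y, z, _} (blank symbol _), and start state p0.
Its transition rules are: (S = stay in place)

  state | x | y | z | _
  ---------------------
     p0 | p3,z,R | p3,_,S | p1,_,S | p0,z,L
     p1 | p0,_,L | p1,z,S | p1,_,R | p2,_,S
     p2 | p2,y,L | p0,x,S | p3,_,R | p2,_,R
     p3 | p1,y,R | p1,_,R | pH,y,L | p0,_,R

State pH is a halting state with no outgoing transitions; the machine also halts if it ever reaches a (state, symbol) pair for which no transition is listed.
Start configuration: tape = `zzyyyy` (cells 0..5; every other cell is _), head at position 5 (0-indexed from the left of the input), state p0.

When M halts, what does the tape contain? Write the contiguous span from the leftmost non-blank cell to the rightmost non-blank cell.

zzy___yzz

p0 | zzyyy[y]___   read y → write _, move S, go to p3
p3 | zzyyy[_]___   read _ → write _, move R, go to p0
p0 | zzyyy_[_]__   read _ → write z, move L, go to p0
p0 | zzyyy[_]z__   read _ → write z, move L, go to p0
p0 | zzyy[y]zz__   read y → write _, move S, go to p3
p3 | zzyy[_]zz__   read _ → write _, move R, go to p0
p0 | zzyy_[z]z__   read z → write _, move S, go to p1
p1 | zzyy_[_]z__   read _ → write _, move S, go to p2
p2 | zzyy_[_]z__   read _ → write _, move R, go to p2
p2 | zzyy__[z]__   read z → write _, move R, go to p3
p3 | zzyy___[_]_   read _ → write _, move R, go to p0
p0 | zzyy____[_]   read _ → write z, move L, go to p0
p0 | zzyy___[_]z   read _ → write z, move L, go to p0
p0 | zzyy__[_]zz   read _ → write z, move L, go to p0
p0 | zzyy_[_]zzz   read _ → write z, move L, go to p0
p0 | zzyy[_]zzzz   read _ → write z, move L, go to p0
p0 | zzy[y]zzzzz   read y → write _, move S, go to p3
p3 | zzy[_]zzzzz   read _ → write _, move R, go to p0
p0 | zzy_[z]zzzz   read z → write _, move S, go to p1
p1 | zzy_[_]zzzz   read _ → write _, move S, go to p2
p2 | zzy_[_]zzzz   read _ → write _, move R, go to p2
p2 | zzy__[z]zzz   read z → write _, move R, go to p3
p3 | zzy___[z]zz   read z → write y, move L, go to pH
pH | zzy__[_]yzz
The non-blank tape span at halt is zzy___yzz.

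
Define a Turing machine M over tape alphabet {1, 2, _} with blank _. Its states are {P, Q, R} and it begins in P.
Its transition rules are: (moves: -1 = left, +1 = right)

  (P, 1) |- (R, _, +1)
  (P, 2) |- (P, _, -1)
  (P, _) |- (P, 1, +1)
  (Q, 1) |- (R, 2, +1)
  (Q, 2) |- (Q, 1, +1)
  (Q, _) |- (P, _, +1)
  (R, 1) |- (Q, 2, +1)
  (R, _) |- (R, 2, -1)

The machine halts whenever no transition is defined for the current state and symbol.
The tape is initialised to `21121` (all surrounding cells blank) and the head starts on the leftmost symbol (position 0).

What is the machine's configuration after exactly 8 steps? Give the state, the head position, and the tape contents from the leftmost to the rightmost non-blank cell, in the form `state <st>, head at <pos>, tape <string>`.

state R, head at 4, tape 11_2122

P | _[2]1121_   read 2 → write _, move -1, go to P
P | [_]_1121_   read _ → write 1, move +1, go to P
P | 1[_]1121_   read _ → write 1, move +1, go to P
P | 11[1]121_   read 1 → write _, move +1, go to R
R | 11_[1]21_   read 1 → write 2, move +1, go to Q
Q | 11_2[2]1_   read 2 → write 1, move +1, go to Q
Q | 11_21[1]_   read 1 → write 2, move +1, go to R
R | 11_212[_]   read _ → write 2, move -1, go to R
R | 11_21[2]2
After 8 steps: state R, head at 4, tape 11_2122.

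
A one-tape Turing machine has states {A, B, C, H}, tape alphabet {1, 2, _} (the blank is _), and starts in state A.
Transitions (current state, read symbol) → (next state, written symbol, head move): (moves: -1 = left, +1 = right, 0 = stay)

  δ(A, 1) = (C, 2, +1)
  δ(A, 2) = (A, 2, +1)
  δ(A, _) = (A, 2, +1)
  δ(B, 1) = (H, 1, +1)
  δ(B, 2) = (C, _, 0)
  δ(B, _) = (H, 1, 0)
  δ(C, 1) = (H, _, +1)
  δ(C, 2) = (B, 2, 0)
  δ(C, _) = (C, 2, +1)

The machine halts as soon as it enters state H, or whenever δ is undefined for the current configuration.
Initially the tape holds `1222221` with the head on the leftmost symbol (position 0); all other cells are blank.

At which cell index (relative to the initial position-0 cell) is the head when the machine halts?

A | [1]222221_   read 1 → write 2, move +1, go to C
C | 2[2]22221_   read 2 → write 2, move 0, go to B
B | 2[2]22221_   read 2 → write _, move 0, go to C
C | 2[_]22221_   read _ → write 2, move +1, go to C
C | 22[2]2221_   read 2 → write 2, move 0, go to B
B | 22[2]2221_   read 2 → write _, move 0, go to C
C | 22[_]2221_   read _ → write 2, move +1, go to C
C | 222[2]221_   read 2 → write 2, move 0, go to B
B | 222[2]221_   read 2 → write _, move 0, go to C
C | 222[_]221_   read _ → write 2, move +1, go to C
C | 2222[2]21_   read 2 → write 2, move 0, go to B
B | 2222[2]21_   read 2 → write _, move 0, go to C
C | 2222[_]21_   read _ → write 2, move +1, go to C
C | 22222[2]1_   read 2 → write 2, move 0, go to B
B | 22222[2]1_   read 2 → write _, move 0, go to C
C | 22222[_]1_   read _ → write 2, move +1, go to C
C | 222222[1]_   read 1 → write _, move +1, go to H
H | 222222_[_]
At halt the head is at cell 7.

7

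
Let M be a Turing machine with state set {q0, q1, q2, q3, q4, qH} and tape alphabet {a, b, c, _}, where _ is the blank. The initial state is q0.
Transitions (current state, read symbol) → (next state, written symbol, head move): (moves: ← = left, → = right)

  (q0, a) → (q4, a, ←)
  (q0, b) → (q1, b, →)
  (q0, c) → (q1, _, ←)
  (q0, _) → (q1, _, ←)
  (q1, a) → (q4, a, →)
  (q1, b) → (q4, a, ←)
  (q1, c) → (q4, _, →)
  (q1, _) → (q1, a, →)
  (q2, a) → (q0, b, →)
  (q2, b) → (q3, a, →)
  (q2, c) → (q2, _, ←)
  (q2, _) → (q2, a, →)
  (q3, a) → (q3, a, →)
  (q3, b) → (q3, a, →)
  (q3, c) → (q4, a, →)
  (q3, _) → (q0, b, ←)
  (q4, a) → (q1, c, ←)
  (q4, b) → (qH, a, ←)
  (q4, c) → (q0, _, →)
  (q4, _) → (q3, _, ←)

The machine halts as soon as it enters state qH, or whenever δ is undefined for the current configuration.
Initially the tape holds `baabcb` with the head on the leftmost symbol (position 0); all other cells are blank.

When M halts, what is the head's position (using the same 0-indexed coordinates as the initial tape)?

4

state=q0 head=0 tape=[b]aabcb   (q0,b)→(q1,b,→)
state=q1 head=1 tape=b[a]abcb   (q1,a)→(q4,a,→)
state=q4 head=2 tape=ba[a]bcb   (q4,a)→(q1,c,←)
state=q1 head=1 tape=b[a]cbcb   (q1,a)→(q4,a,→)
state=q4 head=2 tape=ba[c]bcb   (q4,c)→(q0,_,→)
state=q0 head=3 tape=ba_[b]cb   (q0,b)→(q1,b,→)
state=q1 head=4 tape=ba_b[c]b   (q1,c)→(q4,_,→)
state=q4 head=5 tape=ba_b_[b]   (q4,b)→(qH,a,←)
state=qH head=4 tape=ba_b[_]a
At halt the head is at cell 4.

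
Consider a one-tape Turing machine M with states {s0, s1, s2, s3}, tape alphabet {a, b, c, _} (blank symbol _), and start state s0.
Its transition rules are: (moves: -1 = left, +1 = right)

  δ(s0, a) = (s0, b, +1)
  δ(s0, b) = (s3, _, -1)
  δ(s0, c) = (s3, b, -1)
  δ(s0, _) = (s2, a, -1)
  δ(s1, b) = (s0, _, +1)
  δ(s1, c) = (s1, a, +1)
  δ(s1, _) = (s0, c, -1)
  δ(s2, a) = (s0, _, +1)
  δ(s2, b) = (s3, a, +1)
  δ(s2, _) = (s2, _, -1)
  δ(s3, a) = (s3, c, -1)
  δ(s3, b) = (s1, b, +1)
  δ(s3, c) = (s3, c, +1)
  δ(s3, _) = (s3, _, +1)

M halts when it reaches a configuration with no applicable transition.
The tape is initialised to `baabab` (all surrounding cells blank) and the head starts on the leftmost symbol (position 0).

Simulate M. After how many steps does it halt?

s0 | _[b]aabab   read b → write _, move -1, go to s3
s3 | [_]_aabab   read _ → write _, move +1, go to s3
s3 | _[_]aabab   read _ → write _, move +1, go to s3
s3 | __[a]abab   read a → write c, move -1, go to s3
s3 | _[_]cabab   read _ → write _, move +1, go to s3
s3 | __[c]abab   read c → write c, move +1, go to s3
s3 | __c[a]bab   read a → write c, move -1, go to s3
s3 | __[c]cbab   read c → write c, move +1, go to s3
s3 | __c[c]bab   read c → write c, move +1, go to s3
s3 | __cc[b]ab   read b → write b, move +1, go to s1
s1 | __ccb[a]b
M halts after 10 transitions.

10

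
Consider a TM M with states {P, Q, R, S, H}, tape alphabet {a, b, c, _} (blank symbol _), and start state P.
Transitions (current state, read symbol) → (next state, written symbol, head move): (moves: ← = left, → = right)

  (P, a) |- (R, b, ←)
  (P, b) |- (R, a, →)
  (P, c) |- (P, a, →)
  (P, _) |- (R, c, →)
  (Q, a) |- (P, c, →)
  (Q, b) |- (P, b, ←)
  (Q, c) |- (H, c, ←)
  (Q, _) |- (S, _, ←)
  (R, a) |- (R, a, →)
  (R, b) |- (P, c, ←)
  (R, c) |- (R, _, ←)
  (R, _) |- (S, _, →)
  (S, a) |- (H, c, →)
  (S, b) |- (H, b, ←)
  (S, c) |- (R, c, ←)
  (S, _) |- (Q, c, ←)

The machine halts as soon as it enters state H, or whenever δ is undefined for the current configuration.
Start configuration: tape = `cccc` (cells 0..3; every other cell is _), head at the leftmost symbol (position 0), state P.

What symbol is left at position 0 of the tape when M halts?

a

P | [c]ccc___   read c → write a, move →, go to P
P | a[c]cc___   read c → write a, move →, go to P
P | aa[c]c___   read c → write a, move →, go to P
P | aaa[c]___   read c → write a, move →, go to P
P | aaaa[_]__   read _ → write c, move →, go to R
R | aaaac[_]_   read _ → write _, move →, go to S
S | aaaac_[_]   read _ → write c, move ←, go to Q
Q | aaaac[_]c   read _ → write _, move ←, go to S
S | aaaa[c]_c   read c → write c, move ←, go to R
R | aaa[a]c_c   read a → write a, move →, go to R
R | aaaa[c]_c   read c → write _, move ←, go to R
R | aaa[a]__c   read a → write a, move →, go to R
R | aaaa[_]_c   read _ → write _, move →, go to S
S | aaaa_[_]c   read _ → write c, move ←, go to Q
Q | aaaa[_]cc   read _ → write _, move ←, go to S
S | aaa[a]_cc   read a → write c, move →, go to H
H | aaac[_]cc
Cell 0 holds a when M halts.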